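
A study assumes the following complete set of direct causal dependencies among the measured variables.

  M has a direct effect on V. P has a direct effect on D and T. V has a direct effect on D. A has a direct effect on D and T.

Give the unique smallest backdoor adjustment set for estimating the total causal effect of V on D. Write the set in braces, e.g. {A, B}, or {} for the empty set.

Variables eligible for adjustment (non-descendants of V, excluding V and D): {A, M, P, T}.
Backdoor paths from V to D:
  (none)
With no backdoor paths the empty set already satisfies the criterion, and it is trivially minimal.

{}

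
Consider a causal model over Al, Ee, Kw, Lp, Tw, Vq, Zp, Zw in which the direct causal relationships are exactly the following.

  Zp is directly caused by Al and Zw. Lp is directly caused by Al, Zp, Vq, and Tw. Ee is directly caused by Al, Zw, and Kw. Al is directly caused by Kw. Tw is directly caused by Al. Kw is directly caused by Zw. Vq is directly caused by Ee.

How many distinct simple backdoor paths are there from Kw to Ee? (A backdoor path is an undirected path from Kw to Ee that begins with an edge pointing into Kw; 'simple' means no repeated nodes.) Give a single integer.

7

A backdoor path from Kw to Ee is any simple undirected path whose first edge points into Kw (i.e. leaves Kw via a parent).
Parents of Kw: {Zw}.
Enumerating:
  P1: Kw <- Zw -> Ee
  P2: Kw <- Zw -> Zp <- Al -> Tw -> Lp <- Vq <- Ee
  P3: Kw <- Zw -> Zp <- Al -> Ee
  P4: Kw <- Zw -> Zp <- Al -> Lp <- Vq <- Ee
  P5: Kw <- Zw -> Zp -> Lp <- Al -> Ee
  P6: Kw <- Zw -> Zp -> Lp <- Tw <- Al -> Ee
  P7: Kw <- Zw -> Zp -> Lp <- Vq <- Ee
That exhausts the simple backdoor paths. Count: 7.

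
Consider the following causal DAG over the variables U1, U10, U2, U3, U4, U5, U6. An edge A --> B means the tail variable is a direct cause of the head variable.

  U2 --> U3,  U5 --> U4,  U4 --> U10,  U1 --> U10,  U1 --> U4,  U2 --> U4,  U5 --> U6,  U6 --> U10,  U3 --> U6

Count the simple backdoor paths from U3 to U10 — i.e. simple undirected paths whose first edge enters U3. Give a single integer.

3

A backdoor path from U3 to U10 is any simple undirected path whose first edge points into U3 (i.e. leaves U3 via a parent).
Parents of U3: {U2}.
Enumerating:
  P1: U3 <- U2 -> U4 <- U5 -> U6 -> U10
  P2: U3 <- U2 -> U4 <- U1 -> U10
  P3: U3 <- U2 -> U4 -> U10
That exhausts the simple backdoor paths. Count: 3.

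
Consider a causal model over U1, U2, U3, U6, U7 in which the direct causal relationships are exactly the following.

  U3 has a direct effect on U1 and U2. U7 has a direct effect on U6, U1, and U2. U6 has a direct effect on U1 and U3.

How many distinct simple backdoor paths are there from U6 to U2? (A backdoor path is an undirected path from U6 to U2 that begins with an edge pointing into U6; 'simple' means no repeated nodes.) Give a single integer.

A backdoor path from U6 to U2 is any simple undirected path whose first edge points into U6 (i.e. leaves U6 via a parent).
Parents of U6: {U7}.
Enumerating:
  P1: U6 <- U7 -> U1 <- U3 -> U2
  P2: U6 <- U7 -> U2
That exhausts the simple backdoor paths. Count: 2.

2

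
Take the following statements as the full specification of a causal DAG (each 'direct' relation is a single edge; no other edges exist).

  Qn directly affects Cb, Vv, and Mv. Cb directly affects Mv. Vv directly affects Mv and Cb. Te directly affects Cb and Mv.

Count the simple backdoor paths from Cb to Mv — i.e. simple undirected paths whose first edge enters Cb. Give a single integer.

5

A backdoor path from Cb to Mv is any simple undirected path whose first edge points into Cb (i.e. leaves Cb via a parent).
Parents of Cb: {Qn, Te, Vv}.
Enumerating:
  P1: Cb <- Qn -> Vv -> Mv
  P2: Cb <- Qn -> Mv
  P3: Cb <- Vv <- Qn -> Mv
  P4: Cb <- Vv -> Mv
  P5: Cb <- Te -> Mv
That exhausts the simple backdoor paths. Count: 5.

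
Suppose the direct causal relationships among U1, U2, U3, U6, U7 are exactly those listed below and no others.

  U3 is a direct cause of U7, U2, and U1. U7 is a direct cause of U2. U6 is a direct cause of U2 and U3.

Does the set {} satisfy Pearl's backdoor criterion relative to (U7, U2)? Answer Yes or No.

Backdoor paths from U7 to U2 (paths whose first edge points into U7):
  P1: U7 <- U3 <- U6 -> U2
  P2: U7 <- U3 -> U2
Condition 1 (no descendant of U7 in the set): holds — descendants of U7 are {U2}; none are in {}.
Condition 2 (every backdoor path blocked by {}):
  P1: open — no interior node is in the conditioning set.
  P2: open — no interior node is in the conditioning set.
{} does not satisfy the backdoor criterion.

No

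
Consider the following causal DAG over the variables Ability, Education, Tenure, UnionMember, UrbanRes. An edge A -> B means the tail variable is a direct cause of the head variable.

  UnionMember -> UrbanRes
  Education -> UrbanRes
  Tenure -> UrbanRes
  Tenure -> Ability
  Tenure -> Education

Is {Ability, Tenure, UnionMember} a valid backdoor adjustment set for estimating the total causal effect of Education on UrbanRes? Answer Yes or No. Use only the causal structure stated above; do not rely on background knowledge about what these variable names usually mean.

Backdoor paths from Education to UrbanRes (paths whose first edge points into Education):
  P1: Education <- Tenure -> UrbanRes
Condition 1 (no descendant of Education in the set): holds — descendants of Education are {UrbanRes}; none are in {Ability, Tenure, UnionMember}.
Condition 2 (every backdoor path blocked by {Ability, Tenure, UnionMember}):
  P1: blocked at fork node Tenure ∈ conditioning set.
{Ability, Tenure, UnionMember} satisfies the backdoor criterion.

Yes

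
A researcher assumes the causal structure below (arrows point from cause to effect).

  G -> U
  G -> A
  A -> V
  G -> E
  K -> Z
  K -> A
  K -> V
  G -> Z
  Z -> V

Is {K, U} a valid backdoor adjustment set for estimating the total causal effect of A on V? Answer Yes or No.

No

Backdoor paths from A to V (paths whose first edge points into A):
  P1: A <- G -> Z <- K -> V
  P2: A <- G -> Z -> V
  P3: A <- K -> Z -> V
  P4: A <- K -> V
Condition 1 (no descendant of A in the set): holds — descendants of A are {V}; none are in {K, U}.
Condition 2 (every backdoor path blocked by {K, U}):
  P1: blocked at collider Z (neither it nor any descendant is in the conditioning set).
  P2: open — no interior node is in the conditioning set.
  P3: blocked at fork node K ∈ conditioning set.
  P4: blocked at fork node K ∈ conditioning set.
{K, U} does not satisfy the backdoor criterion.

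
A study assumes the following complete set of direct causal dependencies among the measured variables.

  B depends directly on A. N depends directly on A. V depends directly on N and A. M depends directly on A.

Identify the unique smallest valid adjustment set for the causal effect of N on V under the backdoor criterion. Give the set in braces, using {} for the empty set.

{A}

Variables eligible for adjustment (non-descendants of N, excluding N and V): {A, B, M}.
Backdoor paths from N to V:
  P1: N <- A -> V
The empty set is not sufficient: P1 (N <- A -> V) has no collider blocking it and no conditioned non-collider, so it is open.
Try {A}:
  P1: blocked at fork node A ∈ conditioning set.
{A} contains no descendant of N and blocks every backdoor path.
No other singleton works — e.g. {B} leaves P1 open — so {A} is the unique smallest valid adjustment set.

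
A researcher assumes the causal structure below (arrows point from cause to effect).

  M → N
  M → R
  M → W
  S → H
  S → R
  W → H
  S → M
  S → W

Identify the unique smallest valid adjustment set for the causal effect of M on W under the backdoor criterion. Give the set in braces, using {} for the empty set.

Variables eligible for adjustment (non-descendants of M, excluding M and W): {S}.
Backdoor paths from M to W:
  P1: M <- S -> W
  P2: M <- S -> H <- W
The empty set is not sufficient: P1 (M <- S -> W) has no collider blocking it and no conditioned non-collider, so it is open.
Try {S}:
  P1: blocked at fork node S ∈ conditioning set.
  P2: blocked at fork node S ∈ conditioning set.
{S} contains no descendant of M and blocks every backdoor path.
{S} is the unique smallest valid adjustment set.

{S}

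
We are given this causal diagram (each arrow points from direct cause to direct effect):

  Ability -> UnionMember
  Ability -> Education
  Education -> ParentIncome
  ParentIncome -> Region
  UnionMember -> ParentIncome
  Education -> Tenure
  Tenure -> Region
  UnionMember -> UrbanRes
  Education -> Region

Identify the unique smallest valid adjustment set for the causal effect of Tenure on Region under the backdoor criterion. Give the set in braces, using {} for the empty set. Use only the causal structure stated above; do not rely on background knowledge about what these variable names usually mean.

{Education}

Variables eligible for adjustment (non-descendants of Tenure, excluding Tenure and Region): {Ability, Education, ParentIncome, UnionMember, UrbanRes}.
Backdoor paths from Tenure to Region:
  P1: Tenure <- Education <- Ability -> UnionMember -> ParentIncome -> Region
  P2: Tenure <- Education -> ParentIncome -> Region
  P3: Tenure <- Education -> Region
The empty set is not sufficient: P1 (Tenure <- Education <- Ability -> UnionMember -> ParentIncome -> Region) has no collider blocking it and no conditioned non-collider, so it is open.
Try {Education}:
  P1: blocked at chain node Education ∈ conditioning set.
  P2: blocked at fork node Education ∈ conditioning set.
  P3: blocked at fork node Education ∈ conditioning set.
{Education} contains no descendant of Tenure and blocks every backdoor path.
No other singleton works — e.g. {Ability} leaves P2 open — so {Education} is the unique smallest valid adjustment set.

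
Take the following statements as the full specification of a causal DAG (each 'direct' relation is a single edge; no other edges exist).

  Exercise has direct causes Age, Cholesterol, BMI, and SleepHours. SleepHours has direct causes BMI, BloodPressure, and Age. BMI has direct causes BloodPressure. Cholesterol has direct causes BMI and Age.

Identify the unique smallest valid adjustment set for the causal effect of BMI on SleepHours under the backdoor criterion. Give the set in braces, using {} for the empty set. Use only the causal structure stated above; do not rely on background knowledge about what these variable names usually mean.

Variables eligible for adjustment (non-descendants of BMI, excluding BMI and SleepHours): {Age, BloodPressure}.
Backdoor paths from BMI to SleepHours:
  P1: BMI <- BloodPressure -> SleepHours
The empty set is not sufficient: P1 (BMI <- BloodPressure -> SleepHours) has no collider blocking it and no conditioned non-collider, so it is open.
Try {BloodPressure}:
  P1: blocked at fork node BloodPressure ∈ conditioning set.
{BloodPressure} contains no descendant of BMI and blocks every backdoor path.
No other singleton works — e.g. {Age} leaves P1 open — so {BloodPressure} is the unique smallest valid adjustment set.

{BloodPressure}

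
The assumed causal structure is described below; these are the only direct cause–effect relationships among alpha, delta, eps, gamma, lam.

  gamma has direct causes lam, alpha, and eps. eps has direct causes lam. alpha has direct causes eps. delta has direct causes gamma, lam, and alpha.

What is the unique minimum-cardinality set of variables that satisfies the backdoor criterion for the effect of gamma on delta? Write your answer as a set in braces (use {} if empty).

{alpha, lam}

Variables eligible for adjustment (non-descendants of gamma, excluding gamma and delta): {alpha, eps, lam}.
Backdoor paths from gamma to delta:
  P1: gamma <- lam -> eps -> alpha -> delta
  P2: gamma <- lam -> delta
  P3: gamma <- eps <- lam -> delta
  P4: gamma <- eps -> alpha -> delta
  P5: gamma <- alpha <- eps <- lam -> delta
  P6: gamma <- alpha -> delta
The empty set is not sufficient: P1 (gamma <- lam -> eps -> alpha -> delta) has no collider blocking it and no conditioned non-collider, so it is open.
Try {alpha, lam}:
  P1: blocked at fork node lam ∈ conditioning set.
  P2: blocked at fork node lam ∈ conditioning set.
  P3: blocked at fork node lam ∈ conditioning set.
  P4: blocked at chain node alpha ∈ conditioning set.
  P5: blocked at chain node alpha ∈ conditioning set.
  P6: blocked at fork node alpha ∈ conditioning set.
{alpha, lam} contains no descendant of gamma and blocks every backdoor path.
Every element of {alpha, lam} is needed (dropping alpha leaves P4 open; dropping lam leaves P2 open), so no proper subset is valid.
Among all size-2 subsets of the eligible variables, only {alpha, lam} blocks every backdoor path, so it is the unique smallest valid adjustment set.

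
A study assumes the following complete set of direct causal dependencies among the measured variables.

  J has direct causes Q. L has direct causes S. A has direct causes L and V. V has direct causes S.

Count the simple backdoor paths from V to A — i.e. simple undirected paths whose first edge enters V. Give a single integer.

A backdoor path from V to A is any simple undirected path whose first edge points into V (i.e. leaves V via a parent).
Parents of V: {S}.
Enumerating:
  P1: V <- S -> L -> A
That exhausts the simple backdoor paths. Count: 1.

1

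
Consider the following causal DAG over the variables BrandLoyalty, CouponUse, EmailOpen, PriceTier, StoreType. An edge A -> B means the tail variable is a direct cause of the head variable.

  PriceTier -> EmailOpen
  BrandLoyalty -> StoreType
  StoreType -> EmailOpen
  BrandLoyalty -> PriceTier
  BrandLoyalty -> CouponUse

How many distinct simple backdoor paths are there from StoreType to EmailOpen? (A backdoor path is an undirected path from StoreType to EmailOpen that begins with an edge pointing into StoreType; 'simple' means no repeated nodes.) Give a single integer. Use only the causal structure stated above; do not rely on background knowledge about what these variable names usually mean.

A backdoor path from StoreType to EmailOpen is any simple undirected path whose first edge points into StoreType (i.e. leaves StoreType via a parent).
Parents of StoreType: {BrandLoyalty}.
Enumerating:
  P1: StoreType <- BrandLoyalty -> PriceTier -> EmailOpen
That exhausts the simple backdoor paths. Count: 1.

1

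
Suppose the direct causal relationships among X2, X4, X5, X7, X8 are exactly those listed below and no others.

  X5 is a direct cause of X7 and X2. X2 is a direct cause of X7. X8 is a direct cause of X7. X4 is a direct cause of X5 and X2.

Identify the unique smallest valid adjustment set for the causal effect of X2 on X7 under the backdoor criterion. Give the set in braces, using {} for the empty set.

Variables eligible for adjustment (non-descendants of X2, excluding X2 and X7): {X4, X5, X8}.
Backdoor paths from X2 to X7:
  P1: X2 <- X4 -> X5 -> X7
  P2: X2 <- X5 -> X7
The empty set is not sufficient: P1 (X2 <- X4 -> X5 -> X7) has no collider blocking it and no conditioned non-collider, so it is open.
Try {X5}:
  P1: blocked at chain node X5 ∈ conditioning set.
  P2: blocked at fork node X5 ∈ conditioning set.
{X5} contains no descendant of X2 and blocks every backdoor path.
No other singleton works — e.g. {X8} leaves P1 open — so {X5} is the unique smallest valid adjustment set.

{X5}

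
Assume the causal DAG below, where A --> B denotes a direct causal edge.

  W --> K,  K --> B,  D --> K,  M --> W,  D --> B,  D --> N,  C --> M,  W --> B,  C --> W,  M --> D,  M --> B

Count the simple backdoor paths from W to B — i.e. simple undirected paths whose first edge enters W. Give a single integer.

6

A backdoor path from W to B is any simple undirected path whose first edge points into W (i.e. leaves W via a parent).
Parents of W: {C, M}.
Enumerating:
  P1: W <- C -> M -> D -> K -> B
  P2: W <- C -> M -> D -> B
  P3: W <- C -> M -> B
  P4: W <- M -> D -> K -> B
  P5: W <- M -> D -> B
  P6: W <- M -> B
That exhausts the simple backdoor paths. Count: 6.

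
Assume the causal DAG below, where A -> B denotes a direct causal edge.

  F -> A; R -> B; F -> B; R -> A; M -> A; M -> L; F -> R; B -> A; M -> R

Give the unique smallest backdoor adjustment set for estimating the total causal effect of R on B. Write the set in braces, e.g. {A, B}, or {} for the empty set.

{F}

Variables eligible for adjustment (non-descendants of R, excluding R and B): {F, L, M}.
Backdoor paths from R to B:
  P1: R <- M -> A <- F -> B
  P2: R <- M -> A <- B
  P3: R <- F -> B
  P4: R <- F -> A <- B
The empty set is not sufficient: P3 (R <- F -> B) has no collider blocking it and no conditioned non-collider, so it is open.
Try {F}:
  P1: blocked at collider A (neither it nor any descendant is in the conditioning set).
  P2: blocked at collider A (neither it nor any descendant is in the conditioning set).
  P3: blocked at fork node F ∈ conditioning set.
  P4: blocked at fork node F ∈ conditioning set.
{F} contains no descendant of R and blocks every backdoor path.
No other singleton works — e.g. {M} leaves P3 open — so {F} is the unique smallest valid adjustment set.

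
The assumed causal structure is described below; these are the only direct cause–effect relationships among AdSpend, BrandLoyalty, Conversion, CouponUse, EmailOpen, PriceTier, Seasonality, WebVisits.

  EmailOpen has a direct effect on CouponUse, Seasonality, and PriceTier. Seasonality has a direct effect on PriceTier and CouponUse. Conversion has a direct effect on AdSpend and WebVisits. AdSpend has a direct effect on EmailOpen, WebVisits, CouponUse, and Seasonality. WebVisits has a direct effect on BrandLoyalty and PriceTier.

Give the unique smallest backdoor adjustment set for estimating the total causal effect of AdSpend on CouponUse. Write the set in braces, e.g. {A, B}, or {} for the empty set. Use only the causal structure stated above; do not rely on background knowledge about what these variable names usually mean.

{}

Variables eligible for adjustment (non-descendants of AdSpend, excluding AdSpend and CouponUse): {Conversion}.
Backdoor paths from AdSpend to CouponUse:
  P1: AdSpend <- Conversion -> WebVisits -> PriceTier <- EmailOpen -> Seasonality -> CouponUse
  P2: AdSpend <- Conversion -> WebVisits -> PriceTier <- EmailOpen -> CouponUse
  P3: AdSpend <- Conversion -> WebVisits -> PriceTier <- Seasonality <- EmailOpen -> CouponUse
  P4: AdSpend <- Conversion -> WebVisits -> PriceTier <- Seasonality -> CouponUse
Each backdoor path contains an unconditioned collider, so every path is already blocked with the empty conditioning set:
  P1: blocked at collider PriceTier (neither it nor any descendant is in the conditioning set).
  P2: blocked at collider PriceTier (neither it nor any descendant is in the conditioning set).
  P3: blocked at collider PriceTier (neither it nor any descendant is in the conditioning set).
  P4: blocked at collider PriceTier (neither it nor any descendant is in the conditioning set).
The empty set is therefore the unique smallest valid set.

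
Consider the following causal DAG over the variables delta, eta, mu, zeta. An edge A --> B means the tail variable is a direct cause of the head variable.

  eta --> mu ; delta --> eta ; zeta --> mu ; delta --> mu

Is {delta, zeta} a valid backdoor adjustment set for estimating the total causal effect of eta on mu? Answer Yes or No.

Backdoor paths from eta to mu (paths whose first edge points into eta):
  P1: eta <- delta -> mu
Condition 1 (no descendant of eta in the set): holds — descendants of eta are {mu}; none are in {delta, zeta}.
Condition 2 (every backdoor path blocked by {delta, zeta}):
  P1: blocked at fork node delta ∈ conditioning set.
{delta, zeta} satisfies the backdoor criterion.

Yes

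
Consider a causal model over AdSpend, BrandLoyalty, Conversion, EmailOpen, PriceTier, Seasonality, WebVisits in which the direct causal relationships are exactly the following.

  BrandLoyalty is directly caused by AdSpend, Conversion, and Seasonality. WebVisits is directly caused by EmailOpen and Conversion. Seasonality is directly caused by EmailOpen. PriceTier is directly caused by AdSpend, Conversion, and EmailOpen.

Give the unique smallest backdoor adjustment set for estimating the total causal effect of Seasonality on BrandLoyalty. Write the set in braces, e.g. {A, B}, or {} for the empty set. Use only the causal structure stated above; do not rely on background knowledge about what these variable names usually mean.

Variables eligible for adjustment (non-descendants of Seasonality, excluding Seasonality and BrandLoyalty): {AdSpend, Conversion, EmailOpen, PriceTier, WebVisits}.
Backdoor paths from Seasonality to BrandLoyalty:
  P1: Seasonality <- EmailOpen -> PriceTier <- Conversion -> BrandLoyalty
  P2: Seasonality <- EmailOpen -> PriceTier <- AdSpend -> BrandLoyalty
  P3: Seasonality <- EmailOpen -> WebVisits <- Conversion -> PriceTier <- AdSpend -> BrandLoyalty
  P4: Seasonality <- EmailOpen -> WebVisits <- Conversion -> BrandLoyalty
Each backdoor path contains an unconditioned collider, so every path is already blocked with the empty conditioning set:
  P1: blocked at collider PriceTier (neither it nor any descendant is in the conditioning set).
  P2: blocked at collider PriceTier (neither it nor any descendant is in the conditioning set).
  P3: blocked at collider WebVisits (neither it nor any descendant is in the conditioning set).
  P4: blocked at collider WebVisits (neither it nor any descendant is in the conditioning set).
The empty set is therefore the unique smallest valid set.

{}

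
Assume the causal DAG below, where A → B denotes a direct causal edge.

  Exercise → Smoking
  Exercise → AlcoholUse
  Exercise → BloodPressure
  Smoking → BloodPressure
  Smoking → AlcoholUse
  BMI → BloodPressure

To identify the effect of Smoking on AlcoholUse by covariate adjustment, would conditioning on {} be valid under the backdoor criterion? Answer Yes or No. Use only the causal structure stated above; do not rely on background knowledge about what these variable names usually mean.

Backdoor paths from Smoking to AlcoholUse (paths whose first edge points into Smoking):
  P1: Smoking <- Exercise -> AlcoholUse
Condition 1 (no descendant of Smoking in the set): holds — descendants of Smoking are {AlcoholUse, BloodPressure}; none are in {}.
Condition 2 (every backdoor path blocked by {}):
  P1: open — no interior node is in the conditioning set.
{} does not satisfy the backdoor criterion.

No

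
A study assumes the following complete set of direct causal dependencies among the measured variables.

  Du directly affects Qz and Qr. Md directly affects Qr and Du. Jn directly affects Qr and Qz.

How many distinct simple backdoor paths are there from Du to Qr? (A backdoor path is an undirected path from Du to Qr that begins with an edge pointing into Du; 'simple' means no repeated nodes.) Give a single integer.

1

A backdoor path from Du to Qr is any simple undirected path whose first edge points into Du (i.e. leaves Du via a parent).
Parents of Du: {Md}.
Enumerating:
  P1: Du <- Md -> Qr
That exhausts the simple backdoor paths. Count: 1.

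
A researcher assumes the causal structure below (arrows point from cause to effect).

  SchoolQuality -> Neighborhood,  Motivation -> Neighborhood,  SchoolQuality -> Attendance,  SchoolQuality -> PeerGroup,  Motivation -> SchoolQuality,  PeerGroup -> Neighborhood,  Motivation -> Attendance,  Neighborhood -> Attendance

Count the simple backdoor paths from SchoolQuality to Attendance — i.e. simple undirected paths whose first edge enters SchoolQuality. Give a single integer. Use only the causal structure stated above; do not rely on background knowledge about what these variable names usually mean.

2

A backdoor path from SchoolQuality to Attendance is any simple undirected path whose first edge points into SchoolQuality (i.e. leaves SchoolQuality via a parent).
Parents of SchoolQuality: {Motivation}.
Enumerating:
  P1: SchoolQuality <- Motivation -> Neighborhood -> Attendance
  P2: SchoolQuality <- Motivation -> Attendance
That exhausts the simple backdoor paths. Count: 2.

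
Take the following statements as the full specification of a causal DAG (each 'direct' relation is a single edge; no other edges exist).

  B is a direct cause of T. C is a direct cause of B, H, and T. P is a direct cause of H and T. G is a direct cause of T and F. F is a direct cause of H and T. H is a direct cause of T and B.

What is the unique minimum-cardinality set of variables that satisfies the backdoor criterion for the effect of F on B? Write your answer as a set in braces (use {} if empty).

{}

Variables eligible for adjustment (non-descendants of F, excluding F and B): {C, G, P}.
Backdoor paths from F to B:
  P1: F <- G -> T <- P -> H <- C -> B
  P2: F <- G -> T <- P -> H -> B
  P3: F <- G -> T <- C -> H -> B
  P4: F <- G -> T <- C -> B
  P5: F <- G -> T <- H <- C -> B
  P6: F <- G -> T <- H -> B
  P7: F <- G -> T <- B
Each backdoor path contains an unconditioned collider, so every path is already blocked with the empty conditioning set:
  P1: blocked at collider T (neither it nor any descendant is in the conditioning set).
  P2: blocked at collider T (neither it nor any descendant is in the conditioning set).
  P3: blocked at collider T (neither it nor any descendant is in the conditioning set).
  P4: blocked at collider T (neither it nor any descendant is in the conditioning set).
  P5: blocked at collider T (neither it nor any descendant is in the conditioning set).
  P6: blocked at collider T (neither it nor any descendant is in the conditioning set).
  P7: blocked at collider T (neither it nor any descendant is in the conditioning set).
The empty set is therefore the unique smallest valid set.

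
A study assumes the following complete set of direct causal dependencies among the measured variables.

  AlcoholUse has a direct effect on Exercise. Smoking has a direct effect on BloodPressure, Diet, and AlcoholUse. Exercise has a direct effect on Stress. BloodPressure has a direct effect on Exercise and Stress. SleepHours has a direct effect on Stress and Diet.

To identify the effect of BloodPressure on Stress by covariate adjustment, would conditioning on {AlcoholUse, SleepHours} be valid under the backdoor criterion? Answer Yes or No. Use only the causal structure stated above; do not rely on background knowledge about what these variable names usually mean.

Backdoor paths from BloodPressure to Stress (paths whose first edge points into BloodPressure):
  P1: BloodPressure <- Smoking -> AlcoholUse -> Exercise -> Stress
  P2: BloodPressure <- Smoking -> Diet <- SleepHours -> Stress
Condition 1 (no descendant of BloodPressure in the set): holds — descendants of BloodPressure are {Exercise, Stress}; none are in {AlcoholUse, SleepHours}.
Condition 2 (every backdoor path blocked by {AlcoholUse, SleepHours}):
  P1: blocked at chain node AlcoholUse ∈ conditioning set.
  P2: blocked at collider Diet (neither it nor any descendant is in the conditioning set).
{AlcoholUse, SleepHours} satisfies the backdoor criterion.

Yes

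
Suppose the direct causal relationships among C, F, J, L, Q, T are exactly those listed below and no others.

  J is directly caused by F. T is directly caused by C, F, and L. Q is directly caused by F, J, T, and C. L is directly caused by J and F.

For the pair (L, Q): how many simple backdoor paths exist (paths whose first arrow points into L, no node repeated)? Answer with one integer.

A backdoor path from L to Q is any simple undirected path whose first edge points into L (i.e. leaves L via a parent).
Parents of L: {F, J}.
Enumerating:
  P1: L <- F -> J -> Q
  P2: L <- F -> T <- C -> Q
  P3: L <- F -> T -> Q
  P4: L <- F -> Q
  P5: L <- J <- F -> T <- C -> Q
  P6: L <- J <- F -> T -> Q
  P7: L <- J <- F -> Q
  P8: L <- J -> Q
That exhausts the simple backdoor paths. Count: 8.

8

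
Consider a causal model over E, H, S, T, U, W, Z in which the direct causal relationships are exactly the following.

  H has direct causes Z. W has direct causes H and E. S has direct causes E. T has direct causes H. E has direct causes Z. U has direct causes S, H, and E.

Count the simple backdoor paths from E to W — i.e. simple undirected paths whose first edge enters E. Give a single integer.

1

A backdoor path from E to W is any simple undirected path whose first edge points into E (i.e. leaves E via a parent).
Parents of E: {Z}.
Enumerating:
  P1: E <- Z -> H -> W
That exhausts the simple backdoor paths. Count: 1.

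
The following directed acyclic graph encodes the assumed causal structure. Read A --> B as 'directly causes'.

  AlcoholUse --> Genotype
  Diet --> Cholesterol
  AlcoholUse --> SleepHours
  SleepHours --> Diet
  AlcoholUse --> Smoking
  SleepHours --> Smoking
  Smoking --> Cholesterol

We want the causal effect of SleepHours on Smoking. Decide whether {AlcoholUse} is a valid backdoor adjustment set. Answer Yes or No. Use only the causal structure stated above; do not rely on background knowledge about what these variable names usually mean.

Yes

Backdoor paths from SleepHours to Smoking (paths whose first edge points into SleepHours):
  P1: SleepHours <- AlcoholUse -> Smoking
Condition 1 (no descendant of SleepHours in the set): holds — descendants of SleepHours are {Cholesterol, Diet, Smoking}; none are in {AlcoholUse}.
Condition 2 (every backdoor path blocked by {AlcoholUse}):
  P1: blocked at fork node AlcoholUse ∈ conditioning set.
{AlcoholUse} satisfies the backdoor criterion.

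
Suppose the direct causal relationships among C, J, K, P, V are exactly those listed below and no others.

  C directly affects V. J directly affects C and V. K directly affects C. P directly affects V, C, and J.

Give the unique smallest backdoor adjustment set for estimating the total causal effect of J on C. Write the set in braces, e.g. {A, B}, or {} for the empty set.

Variables eligible for adjustment (non-descendants of J, excluding J and C): {K, P}.
Backdoor paths from J to C:
  P1: J <- P -> C
  P2: J <- P -> V <- C
The empty set is not sufficient: P1 (J <- P -> C) has no collider blocking it and no conditioned non-collider, so it is open.
Try {P}:
  P1: blocked at fork node P ∈ conditioning set.
  P2: blocked at fork node P ∈ conditioning set.
{P} contains no descendant of J and blocks every backdoor path.
No other singleton works — e.g. {K} leaves P1 open — so {P} is the unique smallest valid adjustment set.

{P}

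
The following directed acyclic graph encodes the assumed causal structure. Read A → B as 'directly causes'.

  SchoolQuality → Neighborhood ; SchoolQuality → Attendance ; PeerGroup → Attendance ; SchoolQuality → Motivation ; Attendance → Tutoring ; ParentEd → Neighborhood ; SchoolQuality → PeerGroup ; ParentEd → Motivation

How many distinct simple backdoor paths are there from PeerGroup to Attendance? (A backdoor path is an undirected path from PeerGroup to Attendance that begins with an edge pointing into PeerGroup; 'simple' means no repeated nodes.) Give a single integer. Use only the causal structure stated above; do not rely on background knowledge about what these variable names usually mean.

1

A backdoor path from PeerGroup to Attendance is any simple undirected path whose first edge points into PeerGroup (i.e. leaves PeerGroup via a parent).
Parents of PeerGroup: {SchoolQuality}.
Enumerating:
  P1: PeerGroup <- SchoolQuality -> Attendance
That exhausts the simple backdoor paths. Count: 1.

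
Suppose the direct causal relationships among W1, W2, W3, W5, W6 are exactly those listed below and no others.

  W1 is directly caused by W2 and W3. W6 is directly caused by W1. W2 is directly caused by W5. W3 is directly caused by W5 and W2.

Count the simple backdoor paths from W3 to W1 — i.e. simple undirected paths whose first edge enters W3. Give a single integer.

A backdoor path from W3 to W1 is any simple undirected path whose first edge points into W3 (i.e. leaves W3 via a parent).
Parents of W3: {W2, W5}.
Enumerating:
  P1: W3 <- W5 -> W2 -> W1
  P2: W3 <- W2 -> W1
That exhausts the simple backdoor paths. Count: 2.

2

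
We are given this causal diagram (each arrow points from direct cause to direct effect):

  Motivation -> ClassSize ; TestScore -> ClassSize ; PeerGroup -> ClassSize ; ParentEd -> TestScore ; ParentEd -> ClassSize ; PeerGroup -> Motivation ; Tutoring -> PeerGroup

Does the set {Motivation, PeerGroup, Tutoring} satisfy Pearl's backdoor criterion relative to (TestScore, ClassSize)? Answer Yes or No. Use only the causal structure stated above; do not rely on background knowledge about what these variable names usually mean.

Backdoor paths from TestScore to ClassSize (paths whose first edge points into TestScore):
  P1: TestScore <- ParentEd -> ClassSize
Condition 1 (no descendant of TestScore in the set): holds — descendants of TestScore are {ClassSize}; none are in {Motivation, PeerGroup, Tutoring}.
Condition 2 (every backdoor path blocked by {Motivation, PeerGroup, Tutoring}):
  P1: open — no interior node is in the conditioning set.
{Motivation, PeerGroup, Tutoring} does not satisfy the backdoor criterion.

No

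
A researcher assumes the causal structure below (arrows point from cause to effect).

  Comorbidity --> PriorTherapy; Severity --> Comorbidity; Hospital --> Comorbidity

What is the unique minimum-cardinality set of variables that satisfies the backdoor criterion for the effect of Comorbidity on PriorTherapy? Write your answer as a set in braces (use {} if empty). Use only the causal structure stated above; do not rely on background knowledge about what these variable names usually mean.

Variables eligible for adjustment (non-descendants of Comorbidity, excluding Comorbidity and PriorTherapy): {Hospital, Severity}.
Backdoor paths from Comorbidity to PriorTherapy:
  (none)
With no backdoor paths the empty set already satisfies the criterion, and it is trivially minimal.

{}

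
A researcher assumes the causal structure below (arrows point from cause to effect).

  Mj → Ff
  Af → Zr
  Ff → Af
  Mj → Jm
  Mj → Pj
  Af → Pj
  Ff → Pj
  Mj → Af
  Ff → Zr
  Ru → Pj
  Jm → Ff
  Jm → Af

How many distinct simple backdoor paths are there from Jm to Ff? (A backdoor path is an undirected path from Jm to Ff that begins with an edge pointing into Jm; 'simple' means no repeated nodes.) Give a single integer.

7

A backdoor path from Jm to Ff is any simple undirected path whose first edge points into Jm (i.e. leaves Jm via a parent).
Parents of Jm: {Mj}.
Enumerating:
  P1: Jm <- Mj -> Ff
  P2: Jm <- Mj -> Af <- Ff
  P3: Jm <- Mj -> Af -> Zr <- Ff
  P4: Jm <- Mj -> Af -> Pj <- Ff
  P5: Jm <- Mj -> Pj <- Ff
  P6: Jm <- Mj -> Pj <- Af <- Ff
  P7: Jm <- Mj -> Pj <- Af -> Zr <- Ff
That exhausts the simple backdoor paths. Count: 7.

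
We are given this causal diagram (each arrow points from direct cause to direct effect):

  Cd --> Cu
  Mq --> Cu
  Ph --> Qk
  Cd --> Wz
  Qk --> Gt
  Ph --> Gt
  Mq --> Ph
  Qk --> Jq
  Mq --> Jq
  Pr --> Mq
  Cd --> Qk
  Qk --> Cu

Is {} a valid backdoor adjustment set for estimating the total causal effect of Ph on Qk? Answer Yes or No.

Backdoor paths from Ph to Qk (paths whose first edge points into Ph):
  P1: Ph <- Mq -> Cu <- Cd -> Qk
  P2: Ph <- Mq -> Cu <- Qk
  P3: Ph <- Mq -> Jq <- Qk
Condition 1 (no descendant of Ph in the set): holds — descendants of Ph are {Cu, Gt, Jq, Qk}; none are in {}.
Condition 2 (every backdoor path blocked by {}):
  P1: blocked at collider Cu (neither it nor any descendant is in the conditioning set).
  P2: blocked at collider Cu (neither it nor any descendant is in the conditioning set).
  P3: blocked at collider Jq (neither it nor any descendant is in the conditioning set).
{} satisfies the backdoor criterion.

Yes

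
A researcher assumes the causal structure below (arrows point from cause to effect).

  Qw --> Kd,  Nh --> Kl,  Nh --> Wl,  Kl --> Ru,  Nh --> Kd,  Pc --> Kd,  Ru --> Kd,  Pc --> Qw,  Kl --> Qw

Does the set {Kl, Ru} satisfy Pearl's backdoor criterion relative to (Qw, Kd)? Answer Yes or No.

No

Backdoor paths from Qw to Kd (paths whose first edge points into Qw):
  P1: Qw <- Pc -> Kd
  P2: Qw <- Kl <- Nh -> Kd
  P3: Qw <- Kl -> Ru -> Kd
Condition 1 (no descendant of Qw in the set): holds — descendants of Qw are {Kd}; none are in {Kl, Ru}.
Condition 2 (every backdoor path blocked by {Kl, Ru}):
  P1: open — no interior node is in the conditioning set.
  P2: blocked at chain node Kl ∈ conditioning set.
  P3: blocked at fork node Kl ∈ conditioning set.
{Kl, Ru} does not satisfy the backdoor criterion.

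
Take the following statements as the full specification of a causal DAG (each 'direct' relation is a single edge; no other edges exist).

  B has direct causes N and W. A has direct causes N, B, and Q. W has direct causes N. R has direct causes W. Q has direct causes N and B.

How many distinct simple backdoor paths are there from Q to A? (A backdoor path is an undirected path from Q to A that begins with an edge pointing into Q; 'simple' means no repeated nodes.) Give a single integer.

6

A backdoor path from Q to A is any simple undirected path whose first edge points into Q (i.e. leaves Q via a parent).
Parents of Q: {B, N}.
Enumerating:
  P1: Q <- N -> W -> B -> A
  P2: Q <- N -> B -> A
  P3: Q <- N -> A
  P4: Q <- B <- N -> A
  P5: Q <- B <- W <- N -> A
  P6: Q <- B -> A
That exhausts the simple backdoor paths. Count: 6.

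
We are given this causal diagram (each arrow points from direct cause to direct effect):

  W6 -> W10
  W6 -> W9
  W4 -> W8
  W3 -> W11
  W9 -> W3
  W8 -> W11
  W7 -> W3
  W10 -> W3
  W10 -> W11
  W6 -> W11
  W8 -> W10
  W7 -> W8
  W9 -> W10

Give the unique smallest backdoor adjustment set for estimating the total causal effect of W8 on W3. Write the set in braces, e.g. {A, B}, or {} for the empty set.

{W7}

Variables eligible for adjustment (non-descendants of W8, excluding W8 and W3): {W4, W6, W7, W9}.
Backdoor paths from W8 to W3:
  P1: W8 <- W7 -> W3
The empty set is not sufficient: P1 (W8 <- W7 -> W3) has no collider blocking it and no conditioned non-collider, so it is open.
Try {W7}:
  P1: blocked at fork node W7 ∈ conditioning set.
{W7} contains no descendant of W8 and blocks every backdoor path.
No other singleton works — e.g. {W4} leaves P1 open — so {W7} is the unique smallest valid adjustment set.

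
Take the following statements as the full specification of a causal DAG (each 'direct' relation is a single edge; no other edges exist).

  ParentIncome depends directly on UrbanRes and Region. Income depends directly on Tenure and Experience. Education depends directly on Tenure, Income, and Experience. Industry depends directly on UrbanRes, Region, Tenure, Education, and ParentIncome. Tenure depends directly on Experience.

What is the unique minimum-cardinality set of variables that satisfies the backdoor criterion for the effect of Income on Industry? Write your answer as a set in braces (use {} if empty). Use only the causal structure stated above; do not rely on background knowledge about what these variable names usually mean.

{Experience, Tenure}

Variables eligible for adjustment (non-descendants of Income, excluding Income and Industry): {Experience, ParentIncome, Region, Tenure, UrbanRes}.
Backdoor paths from Income to Industry:
  P1: Income <- Experience -> Tenure -> Education -> Industry
  P2: Income <- Experience -> Tenure -> Industry
  P3: Income <- Experience -> Education <- Tenure -> Industry
  P4: Income <- Experience -> Education -> Industry
  P5: Income <- Tenure <- Experience -> Education -> Industry
  P6: Income <- Tenure -> Education -> Industry
  P7: Income <- Tenure -> Industry
The empty set is not sufficient: P1 (Income <- Experience -> Tenure -> Education -> Industry) has no collider blocking it and no conditioned non-collider, so it is open.
Try {Experience, Tenure}:
  P1: blocked at fork node Experience ∈ conditioning set.
  P2: blocked at fork node Experience ∈ conditioning set.
  P3: blocked at fork node Experience ∈ conditioning set.
  P4: blocked at fork node Experience ∈ conditioning set.
  P5: blocked at chain node Tenure ∈ conditioning set.
  P6: blocked at fork node Tenure ∈ conditioning set.
  P7: blocked at fork node Tenure ∈ conditioning set.
{Experience, Tenure} contains no descendant of Income and blocks every backdoor path.
Every element of {Experience, Tenure} is needed (dropping Experience leaves P4 open; dropping Tenure leaves P6 open), so no proper subset is valid.
Among all size-2 subsets of the eligible variables, only {Experience, Tenure} blocks every backdoor path, so it is the unique smallest valid adjustment set.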